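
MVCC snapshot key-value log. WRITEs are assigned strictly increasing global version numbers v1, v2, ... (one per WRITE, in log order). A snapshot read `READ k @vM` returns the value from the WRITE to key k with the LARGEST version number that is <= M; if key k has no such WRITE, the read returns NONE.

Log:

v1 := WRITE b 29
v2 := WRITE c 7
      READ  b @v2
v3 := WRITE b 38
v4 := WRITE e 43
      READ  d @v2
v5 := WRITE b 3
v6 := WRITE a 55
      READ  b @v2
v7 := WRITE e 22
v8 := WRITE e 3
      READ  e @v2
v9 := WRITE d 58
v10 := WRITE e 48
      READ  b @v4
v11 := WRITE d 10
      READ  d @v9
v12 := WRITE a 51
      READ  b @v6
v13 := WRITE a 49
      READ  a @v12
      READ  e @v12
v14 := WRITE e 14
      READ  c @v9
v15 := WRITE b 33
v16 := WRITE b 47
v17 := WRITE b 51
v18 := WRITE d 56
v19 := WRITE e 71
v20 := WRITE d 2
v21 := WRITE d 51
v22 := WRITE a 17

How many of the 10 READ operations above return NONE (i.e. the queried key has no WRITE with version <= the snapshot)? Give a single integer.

Answer: 2

Derivation:
v1: WRITE b=29  (b history now [(1, 29)])
v2: WRITE c=7  (c history now [(2, 7)])
READ b @v2: history=[(1, 29)] -> pick v1 -> 29
v3: WRITE b=38  (b history now [(1, 29), (3, 38)])
v4: WRITE e=43  (e history now [(4, 43)])
READ d @v2: history=[] -> no version <= 2 -> NONE
v5: WRITE b=3  (b history now [(1, 29), (3, 38), (5, 3)])
v6: WRITE a=55  (a history now [(6, 55)])
READ b @v2: history=[(1, 29), (3, 38), (5, 3)] -> pick v1 -> 29
v7: WRITE e=22  (e history now [(4, 43), (7, 22)])
v8: WRITE e=3  (e history now [(4, 43), (7, 22), (8, 3)])
READ e @v2: history=[(4, 43), (7, 22), (8, 3)] -> no version <= 2 -> NONE
v9: WRITE d=58  (d history now [(9, 58)])
v10: WRITE e=48  (e history now [(4, 43), (7, 22), (8, 3), (10, 48)])
READ b @v4: history=[(1, 29), (3, 38), (5, 3)] -> pick v3 -> 38
v11: WRITE d=10  (d history now [(9, 58), (11, 10)])
READ d @v9: history=[(9, 58), (11, 10)] -> pick v9 -> 58
v12: WRITE a=51  (a history now [(6, 55), (12, 51)])
READ b @v6: history=[(1, 29), (3, 38), (5, 3)] -> pick v5 -> 3
v13: WRITE a=49  (a history now [(6, 55), (12, 51), (13, 49)])
READ a @v12: history=[(6, 55), (12, 51), (13, 49)] -> pick v12 -> 51
READ e @v12: history=[(4, 43), (7, 22), (8, 3), (10, 48)] -> pick v10 -> 48
v14: WRITE e=14  (e history now [(4, 43), (7, 22), (8, 3), (10, 48), (14, 14)])
READ c @v9: history=[(2, 7)] -> pick v2 -> 7
v15: WRITE b=33  (b history now [(1, 29), (3, 38), (5, 3), (15, 33)])
v16: WRITE b=47  (b history now [(1, 29), (3, 38), (5, 3), (15, 33), (16, 47)])
v17: WRITE b=51  (b history now [(1, 29), (3, 38), (5, 3), (15, 33), (16, 47), (17, 51)])
v18: WRITE d=56  (d history now [(9, 58), (11, 10), (18, 56)])
v19: WRITE e=71  (e history now [(4, 43), (7, 22), (8, 3), (10, 48), (14, 14), (19, 71)])
v20: WRITE d=2  (d history now [(9, 58), (11, 10), (18, 56), (20, 2)])
v21: WRITE d=51  (d history now [(9, 58), (11, 10), (18, 56), (20, 2), (21, 51)])
v22: WRITE a=17  (a history now [(6, 55), (12, 51), (13, 49), (22, 17)])
Read results in order: ['29', 'NONE', '29', 'NONE', '38', '58', '3', '51', '48', '7']
NONE count = 2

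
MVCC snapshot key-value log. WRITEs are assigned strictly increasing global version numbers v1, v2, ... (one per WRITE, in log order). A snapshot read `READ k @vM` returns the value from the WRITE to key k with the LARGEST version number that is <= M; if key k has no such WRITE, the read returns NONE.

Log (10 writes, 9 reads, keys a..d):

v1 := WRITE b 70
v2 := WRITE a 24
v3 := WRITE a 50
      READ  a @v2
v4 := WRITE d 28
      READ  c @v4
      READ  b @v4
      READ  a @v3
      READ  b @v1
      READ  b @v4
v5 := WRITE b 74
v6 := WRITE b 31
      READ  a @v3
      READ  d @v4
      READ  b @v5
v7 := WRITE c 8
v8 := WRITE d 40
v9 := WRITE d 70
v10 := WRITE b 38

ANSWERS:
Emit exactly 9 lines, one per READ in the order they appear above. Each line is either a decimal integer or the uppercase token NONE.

v1: WRITE b=70  (b history now [(1, 70)])
v2: WRITE a=24  (a history now [(2, 24)])
v3: WRITE a=50  (a history now [(2, 24), (3, 50)])
READ a @v2: history=[(2, 24), (3, 50)] -> pick v2 -> 24
v4: WRITE d=28  (d history now [(4, 28)])
READ c @v4: history=[] -> no version <= 4 -> NONE
READ b @v4: history=[(1, 70)] -> pick v1 -> 70
READ a @v3: history=[(2, 24), (3, 50)] -> pick v3 -> 50
READ b @v1: history=[(1, 70)] -> pick v1 -> 70
READ b @v4: history=[(1, 70)] -> pick v1 -> 70
v5: WRITE b=74  (b history now [(1, 70), (5, 74)])
v6: WRITE b=31  (b history now [(1, 70), (5, 74), (6, 31)])
READ a @v3: history=[(2, 24), (3, 50)] -> pick v3 -> 50
READ d @v4: history=[(4, 28)] -> pick v4 -> 28
READ b @v5: history=[(1, 70), (5, 74), (6, 31)] -> pick v5 -> 74
v7: WRITE c=8  (c history now [(7, 8)])
v8: WRITE d=40  (d history now [(4, 28), (8, 40)])
v9: WRITE d=70  (d history now [(4, 28), (8, 40), (9, 70)])
v10: WRITE b=38  (b history now [(1, 70), (5, 74), (6, 31), (10, 38)])

Answer: 24
NONE
70
50
70
70
50
28
74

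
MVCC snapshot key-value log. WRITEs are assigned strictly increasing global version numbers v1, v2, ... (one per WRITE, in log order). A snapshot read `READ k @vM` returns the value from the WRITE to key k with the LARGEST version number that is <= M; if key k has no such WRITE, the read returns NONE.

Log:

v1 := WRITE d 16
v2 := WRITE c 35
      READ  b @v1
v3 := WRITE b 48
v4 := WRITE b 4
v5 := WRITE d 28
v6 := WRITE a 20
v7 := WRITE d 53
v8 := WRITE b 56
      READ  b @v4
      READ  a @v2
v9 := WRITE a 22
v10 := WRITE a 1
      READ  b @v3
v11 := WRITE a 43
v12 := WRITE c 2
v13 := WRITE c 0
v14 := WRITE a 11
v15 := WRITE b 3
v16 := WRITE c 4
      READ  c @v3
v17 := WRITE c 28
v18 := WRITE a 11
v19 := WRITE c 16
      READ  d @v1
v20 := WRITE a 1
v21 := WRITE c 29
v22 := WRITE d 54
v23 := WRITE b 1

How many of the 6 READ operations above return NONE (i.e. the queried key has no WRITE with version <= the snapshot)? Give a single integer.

v1: WRITE d=16  (d history now [(1, 16)])
v2: WRITE c=35  (c history now [(2, 35)])
READ b @v1: history=[] -> no version <= 1 -> NONE
v3: WRITE b=48  (b history now [(3, 48)])
v4: WRITE b=4  (b history now [(3, 48), (4, 4)])
v5: WRITE d=28  (d history now [(1, 16), (5, 28)])
v6: WRITE a=20  (a history now [(6, 20)])
v7: WRITE d=53  (d history now [(1, 16), (5, 28), (7, 53)])
v8: WRITE b=56  (b history now [(3, 48), (4, 4), (8, 56)])
READ b @v4: history=[(3, 48), (4, 4), (8, 56)] -> pick v4 -> 4
READ a @v2: history=[(6, 20)] -> no version <= 2 -> NONE
v9: WRITE a=22  (a history now [(6, 20), (9, 22)])
v10: WRITE a=1  (a history now [(6, 20), (9, 22), (10, 1)])
READ b @v3: history=[(3, 48), (4, 4), (8, 56)] -> pick v3 -> 48
v11: WRITE a=43  (a history now [(6, 20), (9, 22), (10, 1), (11, 43)])
v12: WRITE c=2  (c history now [(2, 35), (12, 2)])
v13: WRITE c=0  (c history now [(2, 35), (12, 2), (13, 0)])
v14: WRITE a=11  (a history now [(6, 20), (9, 22), (10, 1), (11, 43), (14, 11)])
v15: WRITE b=3  (b history now [(3, 48), (4, 4), (8, 56), (15, 3)])
v16: WRITE c=4  (c history now [(2, 35), (12, 2), (13, 0), (16, 4)])
READ c @v3: history=[(2, 35), (12, 2), (13, 0), (16, 4)] -> pick v2 -> 35
v17: WRITE c=28  (c history now [(2, 35), (12, 2), (13, 0), (16, 4), (17, 28)])
v18: WRITE a=11  (a history now [(6, 20), (9, 22), (10, 1), (11, 43), (14, 11), (18, 11)])
v19: WRITE c=16  (c history now [(2, 35), (12, 2), (13, 0), (16, 4), (17, 28), (19, 16)])
READ d @v1: history=[(1, 16), (5, 28), (7, 53)] -> pick v1 -> 16
v20: WRITE a=1  (a history now [(6, 20), (9, 22), (10, 1), (11, 43), (14, 11), (18, 11), (20, 1)])
v21: WRITE c=29  (c history now [(2, 35), (12, 2), (13, 0), (16, 4), (17, 28), (19, 16), (21, 29)])
v22: WRITE d=54  (d history now [(1, 16), (5, 28), (7, 53), (22, 54)])
v23: WRITE b=1  (b history now [(3, 48), (4, 4), (8, 56), (15, 3), (23, 1)])
Read results in order: ['NONE', '4', 'NONE', '48', '35', '16']
NONE count = 2

Answer: 2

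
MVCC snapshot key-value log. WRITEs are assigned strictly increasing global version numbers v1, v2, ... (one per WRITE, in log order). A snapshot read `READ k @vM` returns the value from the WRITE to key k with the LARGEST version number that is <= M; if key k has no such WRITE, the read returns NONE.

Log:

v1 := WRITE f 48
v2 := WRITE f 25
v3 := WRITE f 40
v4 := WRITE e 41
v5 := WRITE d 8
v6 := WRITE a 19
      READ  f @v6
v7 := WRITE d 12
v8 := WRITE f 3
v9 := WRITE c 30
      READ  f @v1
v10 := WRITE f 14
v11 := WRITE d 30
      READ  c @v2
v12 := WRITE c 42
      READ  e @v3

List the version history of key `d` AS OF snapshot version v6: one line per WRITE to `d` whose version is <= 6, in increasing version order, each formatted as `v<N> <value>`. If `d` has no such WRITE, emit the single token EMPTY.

Answer: v5 8

Derivation:
Scan writes for key=d with version <= 6:
  v1 WRITE f 48 -> skip
  v2 WRITE f 25 -> skip
  v3 WRITE f 40 -> skip
  v4 WRITE e 41 -> skip
  v5 WRITE d 8 -> keep
  v6 WRITE a 19 -> skip
  v7 WRITE d 12 -> drop (> snap)
  v8 WRITE f 3 -> skip
  v9 WRITE c 30 -> skip
  v10 WRITE f 14 -> skip
  v11 WRITE d 30 -> drop (> snap)
  v12 WRITE c 42 -> skip
Collected: [(5, 8)]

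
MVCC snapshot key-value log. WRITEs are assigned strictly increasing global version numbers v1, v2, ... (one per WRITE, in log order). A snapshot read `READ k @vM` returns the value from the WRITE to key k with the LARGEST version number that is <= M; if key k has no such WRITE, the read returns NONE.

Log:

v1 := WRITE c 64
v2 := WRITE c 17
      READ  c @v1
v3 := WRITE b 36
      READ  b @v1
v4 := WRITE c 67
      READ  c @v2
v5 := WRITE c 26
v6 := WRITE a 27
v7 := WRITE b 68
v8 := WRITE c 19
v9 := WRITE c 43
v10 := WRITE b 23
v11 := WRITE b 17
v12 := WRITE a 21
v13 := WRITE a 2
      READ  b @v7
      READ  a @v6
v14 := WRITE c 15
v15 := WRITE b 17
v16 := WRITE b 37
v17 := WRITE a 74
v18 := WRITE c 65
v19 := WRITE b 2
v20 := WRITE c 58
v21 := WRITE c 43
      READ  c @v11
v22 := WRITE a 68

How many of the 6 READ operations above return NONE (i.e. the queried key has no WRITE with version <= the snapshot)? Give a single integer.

Answer: 1

Derivation:
v1: WRITE c=64  (c history now [(1, 64)])
v2: WRITE c=17  (c history now [(1, 64), (2, 17)])
READ c @v1: history=[(1, 64), (2, 17)] -> pick v1 -> 64
v3: WRITE b=36  (b history now [(3, 36)])
READ b @v1: history=[(3, 36)] -> no version <= 1 -> NONE
v4: WRITE c=67  (c history now [(1, 64), (2, 17), (4, 67)])
READ c @v2: history=[(1, 64), (2, 17), (4, 67)] -> pick v2 -> 17
v5: WRITE c=26  (c history now [(1, 64), (2, 17), (4, 67), (5, 26)])
v6: WRITE a=27  (a history now [(6, 27)])
v7: WRITE b=68  (b history now [(3, 36), (7, 68)])
v8: WRITE c=19  (c history now [(1, 64), (2, 17), (4, 67), (5, 26), (8, 19)])
v9: WRITE c=43  (c history now [(1, 64), (2, 17), (4, 67), (5, 26), (8, 19), (9, 43)])
v10: WRITE b=23  (b history now [(3, 36), (7, 68), (10, 23)])
v11: WRITE b=17  (b history now [(3, 36), (7, 68), (10, 23), (11, 17)])
v12: WRITE a=21  (a history now [(6, 27), (12, 21)])
v13: WRITE a=2  (a history now [(6, 27), (12, 21), (13, 2)])
READ b @v7: history=[(3, 36), (7, 68), (10, 23), (11, 17)] -> pick v7 -> 68
READ a @v6: history=[(6, 27), (12, 21), (13, 2)] -> pick v6 -> 27
v14: WRITE c=15  (c history now [(1, 64), (2, 17), (4, 67), (5, 26), (8, 19), (9, 43), (14, 15)])
v15: WRITE b=17  (b history now [(3, 36), (7, 68), (10, 23), (11, 17), (15, 17)])
v16: WRITE b=37  (b history now [(3, 36), (7, 68), (10, 23), (11, 17), (15, 17), (16, 37)])
v17: WRITE a=74  (a history now [(6, 27), (12, 21), (13, 2), (17, 74)])
v18: WRITE c=65  (c history now [(1, 64), (2, 17), (4, 67), (5, 26), (8, 19), (9, 43), (14, 15), (18, 65)])
v19: WRITE b=2  (b history now [(3, 36), (7, 68), (10, 23), (11, 17), (15, 17), (16, 37), (19, 2)])
v20: WRITE c=58  (c history now [(1, 64), (2, 17), (4, 67), (5, 26), (8, 19), (9, 43), (14, 15), (18, 65), (20, 58)])
v21: WRITE c=43  (c history now [(1, 64), (2, 17), (4, 67), (5, 26), (8, 19), (9, 43), (14, 15), (18, 65), (20, 58), (21, 43)])
READ c @v11: history=[(1, 64), (2, 17), (4, 67), (5, 26), (8, 19), (9, 43), (14, 15), (18, 65), (20, 58), (21, 43)] -> pick v9 -> 43
v22: WRITE a=68  (a history now [(6, 27), (12, 21), (13, 2), (17, 74), (22, 68)])
Read results in order: ['64', 'NONE', '17', '68', '27', '43']
NONE count = 1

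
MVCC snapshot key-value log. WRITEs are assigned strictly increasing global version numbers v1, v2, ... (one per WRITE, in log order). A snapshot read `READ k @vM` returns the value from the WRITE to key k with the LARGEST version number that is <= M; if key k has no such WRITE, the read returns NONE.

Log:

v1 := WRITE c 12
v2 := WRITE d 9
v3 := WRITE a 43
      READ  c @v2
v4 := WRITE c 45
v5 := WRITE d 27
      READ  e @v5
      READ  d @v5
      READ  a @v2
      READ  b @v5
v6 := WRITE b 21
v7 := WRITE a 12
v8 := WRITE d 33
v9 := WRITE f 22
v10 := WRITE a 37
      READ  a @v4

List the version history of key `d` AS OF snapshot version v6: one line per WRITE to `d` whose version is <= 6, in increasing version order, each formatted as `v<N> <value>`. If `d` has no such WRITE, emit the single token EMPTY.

Scan writes for key=d with version <= 6:
  v1 WRITE c 12 -> skip
  v2 WRITE d 9 -> keep
  v3 WRITE a 43 -> skip
  v4 WRITE c 45 -> skip
  v5 WRITE d 27 -> keep
  v6 WRITE b 21 -> skip
  v7 WRITE a 12 -> skip
  v8 WRITE d 33 -> drop (> snap)
  v9 WRITE f 22 -> skip
  v10 WRITE a 37 -> skip
Collected: [(2, 9), (5, 27)]

Answer: v2 9
v5 27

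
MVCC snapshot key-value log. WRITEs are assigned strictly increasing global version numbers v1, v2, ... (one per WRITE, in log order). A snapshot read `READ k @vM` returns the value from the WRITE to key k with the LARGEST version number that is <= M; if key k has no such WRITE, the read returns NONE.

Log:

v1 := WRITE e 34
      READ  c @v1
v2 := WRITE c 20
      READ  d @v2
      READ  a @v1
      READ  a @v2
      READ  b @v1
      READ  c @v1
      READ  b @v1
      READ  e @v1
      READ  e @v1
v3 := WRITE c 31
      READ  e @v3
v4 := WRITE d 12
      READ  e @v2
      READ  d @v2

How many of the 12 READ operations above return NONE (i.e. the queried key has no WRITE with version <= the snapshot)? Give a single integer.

Answer: 8

Derivation:
v1: WRITE e=34  (e history now [(1, 34)])
READ c @v1: history=[] -> no version <= 1 -> NONE
v2: WRITE c=20  (c history now [(2, 20)])
READ d @v2: history=[] -> no version <= 2 -> NONE
READ a @v1: history=[] -> no version <= 1 -> NONE
READ a @v2: history=[] -> no version <= 2 -> NONE
READ b @v1: history=[] -> no version <= 1 -> NONE
READ c @v1: history=[(2, 20)] -> no version <= 1 -> NONE
READ b @v1: history=[] -> no version <= 1 -> NONE
READ e @v1: history=[(1, 34)] -> pick v1 -> 34
READ e @v1: history=[(1, 34)] -> pick v1 -> 34
v3: WRITE c=31  (c history now [(2, 20), (3, 31)])
READ e @v3: history=[(1, 34)] -> pick v1 -> 34
v4: WRITE d=12  (d history now [(4, 12)])
READ e @v2: history=[(1, 34)] -> pick v1 -> 34
READ d @v2: history=[(4, 12)] -> no version <= 2 -> NONE
Read results in order: ['NONE', 'NONE', 'NONE', 'NONE', 'NONE', 'NONE', 'NONE', '34', '34', '34', '34', 'NONE']
NONE count = 8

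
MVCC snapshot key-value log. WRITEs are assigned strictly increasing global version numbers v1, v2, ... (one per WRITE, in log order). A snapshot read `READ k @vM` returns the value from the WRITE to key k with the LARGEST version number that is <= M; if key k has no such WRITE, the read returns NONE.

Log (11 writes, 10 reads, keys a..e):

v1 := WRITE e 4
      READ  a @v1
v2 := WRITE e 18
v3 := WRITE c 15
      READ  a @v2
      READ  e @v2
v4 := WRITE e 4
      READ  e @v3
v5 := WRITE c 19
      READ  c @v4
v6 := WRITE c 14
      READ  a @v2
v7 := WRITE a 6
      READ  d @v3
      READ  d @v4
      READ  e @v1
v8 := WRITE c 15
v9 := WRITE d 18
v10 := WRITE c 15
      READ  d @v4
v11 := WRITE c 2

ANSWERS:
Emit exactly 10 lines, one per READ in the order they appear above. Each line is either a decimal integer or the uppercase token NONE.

Answer: NONE
NONE
18
18
15
NONE
NONE
NONE
4
NONE

Derivation:
v1: WRITE e=4  (e history now [(1, 4)])
READ a @v1: history=[] -> no version <= 1 -> NONE
v2: WRITE e=18  (e history now [(1, 4), (2, 18)])
v3: WRITE c=15  (c history now [(3, 15)])
READ a @v2: history=[] -> no version <= 2 -> NONE
READ e @v2: history=[(1, 4), (2, 18)] -> pick v2 -> 18
v4: WRITE e=4  (e history now [(1, 4), (2, 18), (4, 4)])
READ e @v3: history=[(1, 4), (2, 18), (4, 4)] -> pick v2 -> 18
v5: WRITE c=19  (c history now [(3, 15), (5, 19)])
READ c @v4: history=[(3, 15), (5, 19)] -> pick v3 -> 15
v6: WRITE c=14  (c history now [(3, 15), (5, 19), (6, 14)])
READ a @v2: history=[] -> no version <= 2 -> NONE
v7: WRITE a=6  (a history now [(7, 6)])
READ d @v3: history=[] -> no version <= 3 -> NONE
READ d @v4: history=[] -> no version <= 4 -> NONE
READ e @v1: history=[(1, 4), (2, 18), (4, 4)] -> pick v1 -> 4
v8: WRITE c=15  (c history now [(3, 15), (5, 19), (6, 14), (8, 15)])
v9: WRITE d=18  (d history now [(9, 18)])
v10: WRITE c=15  (c history now [(3, 15), (5, 19), (6, 14), (8, 15), (10, 15)])
READ d @v4: history=[(9, 18)] -> no version <= 4 -> NONE
v11: WRITE c=2  (c history now [(3, 15), (5, 19), (6, 14), (8, 15), (10, 15), (11, 2)])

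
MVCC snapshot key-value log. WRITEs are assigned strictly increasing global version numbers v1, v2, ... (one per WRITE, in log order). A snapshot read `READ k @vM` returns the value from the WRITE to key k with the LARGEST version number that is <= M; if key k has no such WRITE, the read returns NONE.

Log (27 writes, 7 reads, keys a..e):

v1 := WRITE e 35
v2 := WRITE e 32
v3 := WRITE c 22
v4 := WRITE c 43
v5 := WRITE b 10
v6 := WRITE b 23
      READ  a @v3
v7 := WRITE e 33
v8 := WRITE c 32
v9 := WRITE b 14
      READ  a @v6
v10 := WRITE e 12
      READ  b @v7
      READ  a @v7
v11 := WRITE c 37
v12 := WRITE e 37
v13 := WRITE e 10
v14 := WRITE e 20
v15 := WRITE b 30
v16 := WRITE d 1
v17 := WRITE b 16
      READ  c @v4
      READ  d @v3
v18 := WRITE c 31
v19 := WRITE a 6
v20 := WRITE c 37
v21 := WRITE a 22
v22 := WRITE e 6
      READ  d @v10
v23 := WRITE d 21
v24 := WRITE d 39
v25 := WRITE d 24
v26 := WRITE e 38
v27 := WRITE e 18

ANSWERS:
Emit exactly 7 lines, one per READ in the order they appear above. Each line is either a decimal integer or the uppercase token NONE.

v1: WRITE e=35  (e history now [(1, 35)])
v2: WRITE e=32  (e history now [(1, 35), (2, 32)])
v3: WRITE c=22  (c history now [(3, 22)])
v4: WRITE c=43  (c history now [(3, 22), (4, 43)])
v5: WRITE b=10  (b history now [(5, 10)])
v6: WRITE b=23  (b history now [(5, 10), (6, 23)])
READ a @v3: history=[] -> no version <= 3 -> NONE
v7: WRITE e=33  (e history now [(1, 35), (2, 32), (7, 33)])
v8: WRITE c=32  (c history now [(3, 22), (4, 43), (8, 32)])
v9: WRITE b=14  (b history now [(5, 10), (6, 23), (9, 14)])
READ a @v6: history=[] -> no version <= 6 -> NONE
v10: WRITE e=12  (e history now [(1, 35), (2, 32), (7, 33), (10, 12)])
READ b @v7: history=[(5, 10), (6, 23), (9, 14)] -> pick v6 -> 23
READ a @v7: history=[] -> no version <= 7 -> NONE
v11: WRITE c=37  (c history now [(3, 22), (4, 43), (8, 32), (11, 37)])
v12: WRITE e=37  (e history now [(1, 35), (2, 32), (7, 33), (10, 12), (12, 37)])
v13: WRITE e=10  (e history now [(1, 35), (2, 32), (7, 33), (10, 12), (12, 37), (13, 10)])
v14: WRITE e=20  (e history now [(1, 35), (2, 32), (7, 33), (10, 12), (12, 37), (13, 10), (14, 20)])
v15: WRITE b=30  (b history now [(5, 10), (6, 23), (9, 14), (15, 30)])
v16: WRITE d=1  (d history now [(16, 1)])
v17: WRITE b=16  (b history now [(5, 10), (6, 23), (9, 14), (15, 30), (17, 16)])
READ c @v4: history=[(3, 22), (4, 43), (8, 32), (11, 37)] -> pick v4 -> 43
READ d @v3: history=[(16, 1)] -> no version <= 3 -> NONE
v18: WRITE c=31  (c history now [(3, 22), (4, 43), (8, 32), (11, 37), (18, 31)])
v19: WRITE a=6  (a history now [(19, 6)])
v20: WRITE c=37  (c history now [(3, 22), (4, 43), (8, 32), (11, 37), (18, 31), (20, 37)])
v21: WRITE a=22  (a history now [(19, 6), (21, 22)])
v22: WRITE e=6  (e history now [(1, 35), (2, 32), (7, 33), (10, 12), (12, 37), (13, 10), (14, 20), (22, 6)])
READ d @v10: history=[(16, 1)] -> no version <= 10 -> NONE
v23: WRITE d=21  (d history now [(16, 1), (23, 21)])
v24: WRITE d=39  (d history now [(16, 1), (23, 21), (24, 39)])
v25: WRITE d=24  (d history now [(16, 1), (23, 21), (24, 39), (25, 24)])
v26: WRITE e=38  (e history now [(1, 35), (2, 32), (7, 33), (10, 12), (12, 37), (13, 10), (14, 20), (22, 6), (26, 38)])
v27: WRITE e=18  (e history now [(1, 35), (2, 32), (7, 33), (10, 12), (12, 37), (13, 10), (14, 20), (22, 6), (26, 38), (27, 18)])

Answer: NONE
NONE
23
NONE
43
NONE
NONE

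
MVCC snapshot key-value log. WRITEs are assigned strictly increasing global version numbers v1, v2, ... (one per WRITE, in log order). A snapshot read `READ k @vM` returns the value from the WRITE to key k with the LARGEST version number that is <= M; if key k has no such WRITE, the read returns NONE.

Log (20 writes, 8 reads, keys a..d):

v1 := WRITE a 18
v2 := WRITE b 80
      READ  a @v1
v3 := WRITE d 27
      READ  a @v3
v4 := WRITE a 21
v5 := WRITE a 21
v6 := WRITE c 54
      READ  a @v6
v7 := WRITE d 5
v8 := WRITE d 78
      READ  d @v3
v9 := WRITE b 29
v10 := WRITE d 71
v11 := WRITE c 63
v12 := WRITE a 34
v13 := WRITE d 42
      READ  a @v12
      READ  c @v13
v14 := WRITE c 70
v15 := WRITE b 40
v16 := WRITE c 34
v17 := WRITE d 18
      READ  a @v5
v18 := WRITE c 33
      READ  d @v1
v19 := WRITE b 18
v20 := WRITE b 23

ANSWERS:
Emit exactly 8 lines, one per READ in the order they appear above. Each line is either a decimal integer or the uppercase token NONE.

v1: WRITE a=18  (a history now [(1, 18)])
v2: WRITE b=80  (b history now [(2, 80)])
READ a @v1: history=[(1, 18)] -> pick v1 -> 18
v3: WRITE d=27  (d history now [(3, 27)])
READ a @v3: history=[(1, 18)] -> pick v1 -> 18
v4: WRITE a=21  (a history now [(1, 18), (4, 21)])
v5: WRITE a=21  (a history now [(1, 18), (4, 21), (5, 21)])
v6: WRITE c=54  (c history now [(6, 54)])
READ a @v6: history=[(1, 18), (4, 21), (5, 21)] -> pick v5 -> 21
v7: WRITE d=5  (d history now [(3, 27), (7, 5)])
v8: WRITE d=78  (d history now [(3, 27), (7, 5), (8, 78)])
READ d @v3: history=[(3, 27), (7, 5), (8, 78)] -> pick v3 -> 27
v9: WRITE b=29  (b history now [(2, 80), (9, 29)])
v10: WRITE d=71  (d history now [(3, 27), (7, 5), (8, 78), (10, 71)])
v11: WRITE c=63  (c history now [(6, 54), (11, 63)])
v12: WRITE a=34  (a history now [(1, 18), (4, 21), (5, 21), (12, 34)])
v13: WRITE d=42  (d history now [(3, 27), (7, 5), (8, 78), (10, 71), (13, 42)])
READ a @v12: history=[(1, 18), (4, 21), (5, 21), (12, 34)] -> pick v12 -> 34
READ c @v13: history=[(6, 54), (11, 63)] -> pick v11 -> 63
v14: WRITE c=70  (c history now [(6, 54), (11, 63), (14, 70)])
v15: WRITE b=40  (b history now [(2, 80), (9, 29), (15, 40)])
v16: WRITE c=34  (c history now [(6, 54), (11, 63), (14, 70), (16, 34)])
v17: WRITE d=18  (d history now [(3, 27), (7, 5), (8, 78), (10, 71), (13, 42), (17, 18)])
READ a @v5: history=[(1, 18), (4, 21), (5, 21), (12, 34)] -> pick v5 -> 21
v18: WRITE c=33  (c history now [(6, 54), (11, 63), (14, 70), (16, 34), (18, 33)])
READ d @v1: history=[(3, 27), (7, 5), (8, 78), (10, 71), (13, 42), (17, 18)] -> no version <= 1 -> NONE
v19: WRITE b=18  (b history now [(2, 80), (9, 29), (15, 40), (19, 18)])
v20: WRITE b=23  (b history now [(2, 80), (9, 29), (15, 40), (19, 18), (20, 23)])

Answer: 18
18
21
27
34
63
21
NONE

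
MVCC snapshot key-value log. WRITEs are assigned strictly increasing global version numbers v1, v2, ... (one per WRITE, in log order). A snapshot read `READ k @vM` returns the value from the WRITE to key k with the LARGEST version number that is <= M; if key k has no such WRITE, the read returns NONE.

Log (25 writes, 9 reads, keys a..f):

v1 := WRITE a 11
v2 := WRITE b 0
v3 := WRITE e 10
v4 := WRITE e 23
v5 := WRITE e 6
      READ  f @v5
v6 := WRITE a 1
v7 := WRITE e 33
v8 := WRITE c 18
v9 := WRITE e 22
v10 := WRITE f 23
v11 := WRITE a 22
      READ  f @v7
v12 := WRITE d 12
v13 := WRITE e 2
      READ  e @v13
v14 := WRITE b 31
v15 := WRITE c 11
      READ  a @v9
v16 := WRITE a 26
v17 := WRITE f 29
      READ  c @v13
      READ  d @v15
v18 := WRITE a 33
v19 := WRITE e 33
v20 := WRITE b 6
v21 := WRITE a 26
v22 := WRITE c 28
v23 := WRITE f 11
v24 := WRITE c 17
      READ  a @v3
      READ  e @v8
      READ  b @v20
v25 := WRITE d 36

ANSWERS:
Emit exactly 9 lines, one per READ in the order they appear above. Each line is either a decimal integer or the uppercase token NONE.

v1: WRITE a=11  (a history now [(1, 11)])
v2: WRITE b=0  (b history now [(2, 0)])
v3: WRITE e=10  (e history now [(3, 10)])
v4: WRITE e=23  (e history now [(3, 10), (4, 23)])
v5: WRITE e=6  (e history now [(3, 10), (4, 23), (5, 6)])
READ f @v5: history=[] -> no version <= 5 -> NONE
v6: WRITE a=1  (a history now [(1, 11), (6, 1)])
v7: WRITE e=33  (e history now [(3, 10), (4, 23), (5, 6), (7, 33)])
v8: WRITE c=18  (c history now [(8, 18)])
v9: WRITE e=22  (e history now [(3, 10), (4, 23), (5, 6), (7, 33), (9, 22)])
v10: WRITE f=23  (f history now [(10, 23)])
v11: WRITE a=22  (a history now [(1, 11), (6, 1), (11, 22)])
READ f @v7: history=[(10, 23)] -> no version <= 7 -> NONE
v12: WRITE d=12  (d history now [(12, 12)])
v13: WRITE e=2  (e history now [(3, 10), (4, 23), (5, 6), (7, 33), (9, 22), (13, 2)])
READ e @v13: history=[(3, 10), (4, 23), (5, 6), (7, 33), (9, 22), (13, 2)] -> pick v13 -> 2
v14: WRITE b=31  (b history now [(2, 0), (14, 31)])
v15: WRITE c=11  (c history now [(8, 18), (15, 11)])
READ a @v9: history=[(1, 11), (6, 1), (11, 22)] -> pick v6 -> 1
v16: WRITE a=26  (a history now [(1, 11), (6, 1), (11, 22), (16, 26)])
v17: WRITE f=29  (f history now [(10, 23), (17, 29)])
READ c @v13: history=[(8, 18), (15, 11)] -> pick v8 -> 18
READ d @v15: history=[(12, 12)] -> pick v12 -> 12
v18: WRITE a=33  (a history now [(1, 11), (6, 1), (11, 22), (16, 26), (18, 33)])
v19: WRITE e=33  (e history now [(3, 10), (4, 23), (5, 6), (7, 33), (9, 22), (13, 2), (19, 33)])
v20: WRITE b=6  (b history now [(2, 0), (14, 31), (20, 6)])
v21: WRITE a=26  (a history now [(1, 11), (6, 1), (11, 22), (16, 26), (18, 33), (21, 26)])
v22: WRITE c=28  (c history now [(8, 18), (15, 11), (22, 28)])
v23: WRITE f=11  (f history now [(10, 23), (17, 29), (23, 11)])
v24: WRITE c=17  (c history now [(8, 18), (15, 11), (22, 28), (24, 17)])
READ a @v3: history=[(1, 11), (6, 1), (11, 22), (16, 26), (18, 33), (21, 26)] -> pick v1 -> 11
READ e @v8: history=[(3, 10), (4, 23), (5, 6), (7, 33), (9, 22), (13, 2), (19, 33)] -> pick v7 -> 33
READ b @v20: history=[(2, 0), (14, 31), (20, 6)] -> pick v20 -> 6
v25: WRITE d=36  (d history now [(12, 12), (25, 36)])

Answer: NONE
NONE
2
1
18
12
11
33
6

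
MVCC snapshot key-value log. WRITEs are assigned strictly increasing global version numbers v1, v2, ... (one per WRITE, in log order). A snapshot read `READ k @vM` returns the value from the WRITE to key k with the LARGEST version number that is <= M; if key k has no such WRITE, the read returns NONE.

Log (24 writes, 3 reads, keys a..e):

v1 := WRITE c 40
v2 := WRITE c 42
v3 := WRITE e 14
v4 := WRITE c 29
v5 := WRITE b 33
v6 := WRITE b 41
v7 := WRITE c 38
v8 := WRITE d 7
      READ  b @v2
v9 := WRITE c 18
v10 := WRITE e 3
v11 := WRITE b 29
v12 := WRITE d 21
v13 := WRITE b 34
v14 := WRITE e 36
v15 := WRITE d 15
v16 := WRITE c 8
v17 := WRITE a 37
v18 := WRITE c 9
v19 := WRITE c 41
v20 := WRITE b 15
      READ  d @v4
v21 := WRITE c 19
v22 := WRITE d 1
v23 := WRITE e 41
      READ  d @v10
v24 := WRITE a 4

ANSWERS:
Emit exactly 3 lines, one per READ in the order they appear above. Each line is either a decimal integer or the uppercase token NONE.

Answer: NONE
NONE
7

Derivation:
v1: WRITE c=40  (c history now [(1, 40)])
v2: WRITE c=42  (c history now [(1, 40), (2, 42)])
v3: WRITE e=14  (e history now [(3, 14)])
v4: WRITE c=29  (c history now [(1, 40), (2, 42), (4, 29)])
v5: WRITE b=33  (b history now [(5, 33)])
v6: WRITE b=41  (b history now [(5, 33), (6, 41)])
v7: WRITE c=38  (c history now [(1, 40), (2, 42), (4, 29), (7, 38)])
v8: WRITE d=7  (d history now [(8, 7)])
READ b @v2: history=[(5, 33), (6, 41)] -> no version <= 2 -> NONE
v9: WRITE c=18  (c history now [(1, 40), (2, 42), (4, 29), (7, 38), (9, 18)])
v10: WRITE e=3  (e history now [(3, 14), (10, 3)])
v11: WRITE b=29  (b history now [(5, 33), (6, 41), (11, 29)])
v12: WRITE d=21  (d history now [(8, 7), (12, 21)])
v13: WRITE b=34  (b history now [(5, 33), (6, 41), (11, 29), (13, 34)])
v14: WRITE e=36  (e history now [(3, 14), (10, 3), (14, 36)])
v15: WRITE d=15  (d history now [(8, 7), (12, 21), (15, 15)])
v16: WRITE c=8  (c history now [(1, 40), (2, 42), (4, 29), (7, 38), (9, 18), (16, 8)])
v17: WRITE a=37  (a history now [(17, 37)])
v18: WRITE c=9  (c history now [(1, 40), (2, 42), (4, 29), (7, 38), (9, 18), (16, 8), (18, 9)])
v19: WRITE c=41  (c history now [(1, 40), (2, 42), (4, 29), (7, 38), (9, 18), (16, 8), (18, 9), (19, 41)])
v20: WRITE b=15  (b history now [(5, 33), (6, 41), (11, 29), (13, 34), (20, 15)])
READ d @v4: history=[(8, 7), (12, 21), (15, 15)] -> no version <= 4 -> NONE
v21: WRITE c=19  (c history now [(1, 40), (2, 42), (4, 29), (7, 38), (9, 18), (16, 8), (18, 9), (19, 41), (21, 19)])
v22: WRITE d=1  (d history now [(8, 7), (12, 21), (15, 15), (22, 1)])
v23: WRITE e=41  (e history now [(3, 14), (10, 3), (14, 36), (23, 41)])
READ d @v10: history=[(8, 7), (12, 21), (15, 15), (22, 1)] -> pick v8 -> 7
v24: WRITE a=4  (a history now [(17, 37), (24, 4)])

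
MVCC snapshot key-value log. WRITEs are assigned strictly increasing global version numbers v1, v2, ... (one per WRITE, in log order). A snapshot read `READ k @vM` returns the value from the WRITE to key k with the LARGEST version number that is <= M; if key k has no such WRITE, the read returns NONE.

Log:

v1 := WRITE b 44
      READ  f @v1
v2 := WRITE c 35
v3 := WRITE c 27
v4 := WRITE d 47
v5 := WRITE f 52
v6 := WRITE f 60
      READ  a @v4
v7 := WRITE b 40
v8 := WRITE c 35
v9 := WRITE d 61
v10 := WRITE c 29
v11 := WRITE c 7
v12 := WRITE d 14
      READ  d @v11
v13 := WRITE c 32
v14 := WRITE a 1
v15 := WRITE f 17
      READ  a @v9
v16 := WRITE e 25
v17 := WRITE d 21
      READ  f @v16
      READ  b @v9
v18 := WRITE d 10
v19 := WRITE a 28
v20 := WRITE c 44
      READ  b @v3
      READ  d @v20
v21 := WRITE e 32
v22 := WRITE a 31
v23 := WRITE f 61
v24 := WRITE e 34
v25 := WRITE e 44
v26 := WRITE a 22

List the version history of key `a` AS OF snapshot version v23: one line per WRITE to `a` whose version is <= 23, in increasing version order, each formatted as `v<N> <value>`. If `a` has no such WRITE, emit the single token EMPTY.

Answer: v14 1
v19 28
v22 31

Derivation:
Scan writes for key=a with version <= 23:
  v1 WRITE b 44 -> skip
  v2 WRITE c 35 -> skip
  v3 WRITE c 27 -> skip
  v4 WRITE d 47 -> skip
  v5 WRITE f 52 -> skip
  v6 WRITE f 60 -> skip
  v7 WRITE b 40 -> skip
  v8 WRITE c 35 -> skip
  v9 WRITE d 61 -> skip
  v10 WRITE c 29 -> skip
  v11 WRITE c 7 -> skip
  v12 WRITE d 14 -> skip
  v13 WRITE c 32 -> skip
  v14 WRITE a 1 -> keep
  v15 WRITE f 17 -> skip
  v16 WRITE e 25 -> skip
  v17 WRITE d 21 -> skip
  v18 WRITE d 10 -> skip
  v19 WRITE a 28 -> keep
  v20 WRITE c 44 -> skip
  v21 WRITE e 32 -> skip
  v22 WRITE a 31 -> keep
  v23 WRITE f 61 -> skip
  v24 WRITE e 34 -> skip
  v25 WRITE e 44 -> skip
  v26 WRITE a 22 -> drop (> snap)
Collected: [(14, 1), (19, 28), (22, 31)]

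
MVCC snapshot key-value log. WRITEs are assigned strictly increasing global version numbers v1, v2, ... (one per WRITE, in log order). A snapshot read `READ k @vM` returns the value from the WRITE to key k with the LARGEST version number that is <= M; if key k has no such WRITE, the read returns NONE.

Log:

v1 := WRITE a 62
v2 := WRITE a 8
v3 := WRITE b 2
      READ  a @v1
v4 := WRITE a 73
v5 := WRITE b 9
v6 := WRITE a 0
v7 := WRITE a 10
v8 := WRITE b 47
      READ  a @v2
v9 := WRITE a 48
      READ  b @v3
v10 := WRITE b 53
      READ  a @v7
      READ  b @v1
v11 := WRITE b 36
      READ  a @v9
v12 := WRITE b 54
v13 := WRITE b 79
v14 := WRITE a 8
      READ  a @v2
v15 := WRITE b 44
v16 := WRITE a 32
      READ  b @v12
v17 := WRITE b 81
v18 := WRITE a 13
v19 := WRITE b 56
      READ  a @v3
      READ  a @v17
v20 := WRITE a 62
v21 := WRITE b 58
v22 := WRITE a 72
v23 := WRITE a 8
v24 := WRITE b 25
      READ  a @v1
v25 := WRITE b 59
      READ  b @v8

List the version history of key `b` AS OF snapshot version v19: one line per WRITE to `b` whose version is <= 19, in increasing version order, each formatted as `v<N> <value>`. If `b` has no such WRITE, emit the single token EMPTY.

Answer: v3 2
v5 9
v8 47
v10 53
v11 36
v12 54
v13 79
v15 44
v17 81
v19 56

Derivation:
Scan writes for key=b with version <= 19:
  v1 WRITE a 62 -> skip
  v2 WRITE a 8 -> skip
  v3 WRITE b 2 -> keep
  v4 WRITE a 73 -> skip
  v5 WRITE b 9 -> keep
  v6 WRITE a 0 -> skip
  v7 WRITE a 10 -> skip
  v8 WRITE b 47 -> keep
  v9 WRITE a 48 -> skip
  v10 WRITE b 53 -> keep
  v11 WRITE b 36 -> keep
  v12 WRITE b 54 -> keep
  v13 WRITE b 79 -> keep
  v14 WRITE a 8 -> skip
  v15 WRITE b 44 -> keep
  v16 WRITE a 32 -> skip
  v17 WRITE b 81 -> keep
  v18 WRITE a 13 -> skip
  v19 WRITE b 56 -> keep
  v20 WRITE a 62 -> skip
  v21 WRITE b 58 -> drop (> snap)
  v22 WRITE a 72 -> skip
  v23 WRITE a 8 -> skip
  v24 WRITE b 25 -> drop (> snap)
  v25 WRITE b 59 -> drop (> snap)
Collected: [(3, 2), (5, 9), (8, 47), (10, 53), (11, 36), (12, 54), (13, 79), (15, 44), (17, 81), (19, 56)]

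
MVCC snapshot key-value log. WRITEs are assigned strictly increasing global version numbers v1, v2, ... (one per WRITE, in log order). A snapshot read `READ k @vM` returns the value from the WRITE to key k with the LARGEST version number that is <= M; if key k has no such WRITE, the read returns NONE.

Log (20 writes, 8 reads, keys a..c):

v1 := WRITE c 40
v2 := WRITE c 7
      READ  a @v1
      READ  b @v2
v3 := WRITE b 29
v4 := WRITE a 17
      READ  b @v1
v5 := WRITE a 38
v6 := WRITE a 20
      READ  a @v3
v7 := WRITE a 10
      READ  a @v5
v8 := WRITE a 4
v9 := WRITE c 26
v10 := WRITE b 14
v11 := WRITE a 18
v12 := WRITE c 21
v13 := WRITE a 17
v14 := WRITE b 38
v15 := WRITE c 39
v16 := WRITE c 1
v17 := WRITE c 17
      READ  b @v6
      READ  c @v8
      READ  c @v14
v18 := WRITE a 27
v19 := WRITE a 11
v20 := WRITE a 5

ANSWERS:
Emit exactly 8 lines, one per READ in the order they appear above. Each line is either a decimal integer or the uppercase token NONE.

Answer: NONE
NONE
NONE
NONE
38
29
7
21

Derivation:
v1: WRITE c=40  (c history now [(1, 40)])
v2: WRITE c=7  (c history now [(1, 40), (2, 7)])
READ a @v1: history=[] -> no version <= 1 -> NONE
READ b @v2: history=[] -> no version <= 2 -> NONE
v3: WRITE b=29  (b history now [(3, 29)])
v4: WRITE a=17  (a history now [(4, 17)])
READ b @v1: history=[(3, 29)] -> no version <= 1 -> NONE
v5: WRITE a=38  (a history now [(4, 17), (5, 38)])
v6: WRITE a=20  (a history now [(4, 17), (5, 38), (6, 20)])
READ a @v3: history=[(4, 17), (5, 38), (6, 20)] -> no version <= 3 -> NONE
v7: WRITE a=10  (a history now [(4, 17), (5, 38), (6, 20), (7, 10)])
READ a @v5: history=[(4, 17), (5, 38), (6, 20), (7, 10)] -> pick v5 -> 38
v8: WRITE a=4  (a history now [(4, 17), (5, 38), (6, 20), (7, 10), (8, 4)])
v9: WRITE c=26  (c history now [(1, 40), (2, 7), (9, 26)])
v10: WRITE b=14  (b history now [(3, 29), (10, 14)])
v11: WRITE a=18  (a history now [(4, 17), (5, 38), (6, 20), (7, 10), (8, 4), (11, 18)])
v12: WRITE c=21  (c history now [(1, 40), (2, 7), (9, 26), (12, 21)])
v13: WRITE a=17  (a history now [(4, 17), (5, 38), (6, 20), (7, 10), (8, 4), (11, 18), (13, 17)])
v14: WRITE b=38  (b history now [(3, 29), (10, 14), (14, 38)])
v15: WRITE c=39  (c history now [(1, 40), (2, 7), (9, 26), (12, 21), (15, 39)])
v16: WRITE c=1  (c history now [(1, 40), (2, 7), (9, 26), (12, 21), (15, 39), (16, 1)])
v17: WRITE c=17  (c history now [(1, 40), (2, 7), (9, 26), (12, 21), (15, 39), (16, 1), (17, 17)])
READ b @v6: history=[(3, 29), (10, 14), (14, 38)] -> pick v3 -> 29
READ c @v8: history=[(1, 40), (2, 7), (9, 26), (12, 21), (15, 39), (16, 1), (17, 17)] -> pick v2 -> 7
READ c @v14: history=[(1, 40), (2, 7), (9, 26), (12, 21), (15, 39), (16, 1), (17, 17)] -> pick v12 -> 21
v18: WRITE a=27  (a history now [(4, 17), (5, 38), (6, 20), (7, 10), (8, 4), (11, 18), (13, 17), (18, 27)])
v19: WRITE a=11  (a history now [(4, 17), (5, 38), (6, 20), (7, 10), (8, 4), (11, 18), (13, 17), (18, 27), (19, 11)])
v20: WRITE a=5  (a history now [(4, 17), (5, 38), (6, 20), (7, 10), (8, 4), (11, 18), (13, 17), (18, 27), (19, 11), (20, 5)])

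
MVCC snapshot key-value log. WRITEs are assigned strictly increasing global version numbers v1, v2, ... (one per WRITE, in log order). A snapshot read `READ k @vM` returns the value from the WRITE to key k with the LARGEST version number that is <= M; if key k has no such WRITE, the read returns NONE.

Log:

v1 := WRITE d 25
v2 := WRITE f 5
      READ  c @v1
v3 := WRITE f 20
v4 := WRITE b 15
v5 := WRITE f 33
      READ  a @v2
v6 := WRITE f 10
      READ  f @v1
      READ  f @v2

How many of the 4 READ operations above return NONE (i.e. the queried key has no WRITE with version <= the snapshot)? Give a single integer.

Answer: 3

Derivation:
v1: WRITE d=25  (d history now [(1, 25)])
v2: WRITE f=5  (f history now [(2, 5)])
READ c @v1: history=[] -> no version <= 1 -> NONE
v3: WRITE f=20  (f history now [(2, 5), (3, 20)])
v4: WRITE b=15  (b history now [(4, 15)])
v5: WRITE f=33  (f history now [(2, 5), (3, 20), (5, 33)])
READ a @v2: history=[] -> no version <= 2 -> NONE
v6: WRITE f=10  (f history now [(2, 5), (3, 20), (5, 33), (6, 10)])
READ f @v1: history=[(2, 5), (3, 20), (5, 33), (6, 10)] -> no version <= 1 -> NONE
READ f @v2: history=[(2, 5), (3, 20), (5, 33), (6, 10)] -> pick v2 -> 5
Read results in order: ['NONE', 'NONE', 'NONE', '5']
NONE count = 3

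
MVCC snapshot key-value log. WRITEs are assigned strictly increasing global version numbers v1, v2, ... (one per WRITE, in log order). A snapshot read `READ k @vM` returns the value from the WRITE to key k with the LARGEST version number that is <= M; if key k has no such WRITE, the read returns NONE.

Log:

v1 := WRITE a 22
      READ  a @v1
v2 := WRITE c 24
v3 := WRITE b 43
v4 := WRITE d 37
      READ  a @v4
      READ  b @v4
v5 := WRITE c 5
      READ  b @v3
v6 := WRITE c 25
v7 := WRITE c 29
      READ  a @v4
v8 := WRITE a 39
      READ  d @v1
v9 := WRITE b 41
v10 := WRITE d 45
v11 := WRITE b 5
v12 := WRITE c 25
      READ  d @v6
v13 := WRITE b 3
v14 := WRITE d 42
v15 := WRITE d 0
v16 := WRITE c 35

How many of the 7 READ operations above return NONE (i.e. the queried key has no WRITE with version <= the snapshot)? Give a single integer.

Answer: 1

Derivation:
v1: WRITE a=22  (a history now [(1, 22)])
READ a @v1: history=[(1, 22)] -> pick v1 -> 22
v2: WRITE c=24  (c history now [(2, 24)])
v3: WRITE b=43  (b history now [(3, 43)])
v4: WRITE d=37  (d history now [(4, 37)])
READ a @v4: history=[(1, 22)] -> pick v1 -> 22
READ b @v4: history=[(3, 43)] -> pick v3 -> 43
v5: WRITE c=5  (c history now [(2, 24), (5, 5)])
READ b @v3: history=[(3, 43)] -> pick v3 -> 43
v6: WRITE c=25  (c history now [(2, 24), (5, 5), (6, 25)])
v7: WRITE c=29  (c history now [(2, 24), (5, 5), (6, 25), (7, 29)])
READ a @v4: history=[(1, 22)] -> pick v1 -> 22
v8: WRITE a=39  (a history now [(1, 22), (8, 39)])
READ d @v1: history=[(4, 37)] -> no version <= 1 -> NONE
v9: WRITE b=41  (b history now [(3, 43), (9, 41)])
v10: WRITE d=45  (d history now [(4, 37), (10, 45)])
v11: WRITE b=5  (b history now [(3, 43), (9, 41), (11, 5)])
v12: WRITE c=25  (c history now [(2, 24), (5, 5), (6, 25), (7, 29), (12, 25)])
READ d @v6: history=[(4, 37), (10, 45)] -> pick v4 -> 37
v13: WRITE b=3  (b history now [(3, 43), (9, 41), (11, 5), (13, 3)])
v14: WRITE d=42  (d history now [(4, 37), (10, 45), (14, 42)])
v15: WRITE d=0  (d history now [(4, 37), (10, 45), (14, 42), (15, 0)])
v16: WRITE c=35  (c history now [(2, 24), (5, 5), (6, 25), (7, 29), (12, 25), (16, 35)])
Read results in order: ['22', '22', '43', '43', '22', 'NONE', '37']
NONE count = 1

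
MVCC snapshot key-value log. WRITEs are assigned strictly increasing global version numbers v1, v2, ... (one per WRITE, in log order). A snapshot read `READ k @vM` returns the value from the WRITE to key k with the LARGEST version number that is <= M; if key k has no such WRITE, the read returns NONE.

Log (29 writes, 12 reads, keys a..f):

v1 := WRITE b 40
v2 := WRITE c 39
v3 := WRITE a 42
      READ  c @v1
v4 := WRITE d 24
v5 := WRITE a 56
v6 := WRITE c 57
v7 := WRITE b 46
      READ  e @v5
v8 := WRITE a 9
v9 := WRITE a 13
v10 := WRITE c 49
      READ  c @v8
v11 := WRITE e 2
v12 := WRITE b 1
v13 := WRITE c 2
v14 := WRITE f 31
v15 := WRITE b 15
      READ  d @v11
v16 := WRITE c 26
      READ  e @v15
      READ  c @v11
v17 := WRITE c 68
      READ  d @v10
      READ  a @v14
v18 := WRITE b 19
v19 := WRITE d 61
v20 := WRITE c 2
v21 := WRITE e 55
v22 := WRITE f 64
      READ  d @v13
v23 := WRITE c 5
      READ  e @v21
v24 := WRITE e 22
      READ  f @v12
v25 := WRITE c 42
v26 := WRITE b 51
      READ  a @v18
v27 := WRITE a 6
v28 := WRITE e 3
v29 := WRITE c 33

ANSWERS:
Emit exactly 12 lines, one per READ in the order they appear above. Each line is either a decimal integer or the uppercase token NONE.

Answer: NONE
NONE
57
24
2
49
24
13
24
55
NONE
13

Derivation:
v1: WRITE b=40  (b history now [(1, 40)])
v2: WRITE c=39  (c history now [(2, 39)])
v3: WRITE a=42  (a history now [(3, 42)])
READ c @v1: history=[(2, 39)] -> no version <= 1 -> NONE
v4: WRITE d=24  (d history now [(4, 24)])
v5: WRITE a=56  (a history now [(3, 42), (5, 56)])
v6: WRITE c=57  (c history now [(2, 39), (6, 57)])
v7: WRITE b=46  (b history now [(1, 40), (7, 46)])
READ e @v5: history=[] -> no version <= 5 -> NONE
v8: WRITE a=9  (a history now [(3, 42), (5, 56), (8, 9)])
v9: WRITE a=13  (a history now [(3, 42), (5, 56), (8, 9), (9, 13)])
v10: WRITE c=49  (c history now [(2, 39), (6, 57), (10, 49)])
READ c @v8: history=[(2, 39), (6, 57), (10, 49)] -> pick v6 -> 57
v11: WRITE e=2  (e history now [(11, 2)])
v12: WRITE b=1  (b history now [(1, 40), (7, 46), (12, 1)])
v13: WRITE c=2  (c history now [(2, 39), (6, 57), (10, 49), (13, 2)])
v14: WRITE f=31  (f history now [(14, 31)])
v15: WRITE b=15  (b history now [(1, 40), (7, 46), (12, 1), (15, 15)])
READ d @v11: history=[(4, 24)] -> pick v4 -> 24
v16: WRITE c=26  (c history now [(2, 39), (6, 57), (10, 49), (13, 2), (16, 26)])
READ e @v15: history=[(11, 2)] -> pick v11 -> 2
READ c @v11: history=[(2, 39), (6, 57), (10, 49), (13, 2), (16, 26)] -> pick v10 -> 49
v17: WRITE c=68  (c history now [(2, 39), (6, 57), (10, 49), (13, 2), (16, 26), (17, 68)])
READ d @v10: history=[(4, 24)] -> pick v4 -> 24
READ a @v14: history=[(3, 42), (5, 56), (8, 9), (9, 13)] -> pick v9 -> 13
v18: WRITE b=19  (b history now [(1, 40), (7, 46), (12, 1), (15, 15), (18, 19)])
v19: WRITE d=61  (d history now [(4, 24), (19, 61)])
v20: WRITE c=2  (c history now [(2, 39), (6, 57), (10, 49), (13, 2), (16, 26), (17, 68), (20, 2)])
v21: WRITE e=55  (e history now [(11, 2), (21, 55)])
v22: WRITE f=64  (f history now [(14, 31), (22, 64)])
READ d @v13: history=[(4, 24), (19, 61)] -> pick v4 -> 24
v23: WRITE c=5  (c history now [(2, 39), (6, 57), (10, 49), (13, 2), (16, 26), (17, 68), (20, 2), (23, 5)])
READ e @v21: history=[(11, 2), (21, 55)] -> pick v21 -> 55
v24: WRITE e=22  (e history now [(11, 2), (21, 55), (24, 22)])
READ f @v12: history=[(14, 31), (22, 64)] -> no version <= 12 -> NONE
v25: WRITE c=42  (c history now [(2, 39), (6, 57), (10, 49), (13, 2), (16, 26), (17, 68), (20, 2), (23, 5), (25, 42)])
v26: WRITE b=51  (b history now [(1, 40), (7, 46), (12, 1), (15, 15), (18, 19), (26, 51)])
READ a @v18: history=[(3, 42), (5, 56), (8, 9), (9, 13)] -> pick v9 -> 13
v27: WRITE a=6  (a history now [(3, 42), (5, 56), (8, 9), (9, 13), (27, 6)])
v28: WRITE e=3  (e history now [(11, 2), (21, 55), (24, 22), (28, 3)])
v29: WRITE c=33  (c history now [(2, 39), (6, 57), (10, 49), (13, 2), (16, 26), (17, 68), (20, 2), (23, 5), (25, 42), (29, 33)])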